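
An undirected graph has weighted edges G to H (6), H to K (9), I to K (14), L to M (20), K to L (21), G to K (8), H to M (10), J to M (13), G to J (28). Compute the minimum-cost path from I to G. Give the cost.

Candidate routes:
I→K→L→M→H→G: 14 + 21 + 20 + 10 + 6 = 71
I→K→L→M→J→G: 14 + 21 + 20 + 13 + 28 = 96
I→K→H→M→J→G: 14 + 9 + 10 + 13 + 28 = 74
I→K→H→G: 14 + 9 + 6 = 29
I→K→G: 14 + 8 = 22
Shortest: 22.

22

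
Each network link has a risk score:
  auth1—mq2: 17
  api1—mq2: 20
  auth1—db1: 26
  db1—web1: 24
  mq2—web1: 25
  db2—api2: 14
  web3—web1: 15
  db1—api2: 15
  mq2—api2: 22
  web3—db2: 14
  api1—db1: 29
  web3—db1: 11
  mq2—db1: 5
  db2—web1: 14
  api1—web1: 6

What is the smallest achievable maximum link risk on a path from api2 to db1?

Comparing a few candidate routes:
api2 → db1: max(15) = 15
api2 → db2 → web3 → db1: max(14, 14, 11) = 14
api2 → db2 → web3 → web1 → api1 → mq2 → db1: max(14, 14, 15, 6, 20, 5) = 20
api2 → db2 → web1 → web3 → db1: max(14, 14, 15, 11) = 15
Smallest bottleneck: 14.

14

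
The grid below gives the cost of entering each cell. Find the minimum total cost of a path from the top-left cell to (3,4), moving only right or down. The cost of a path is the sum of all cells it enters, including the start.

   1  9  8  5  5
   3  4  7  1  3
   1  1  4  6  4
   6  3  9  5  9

29

Take (0,0) (1,0) (2,0) (2,1) (2,2) (2,3) (2,4) (3,4) for a total of 1 + 3 + 1 + 1 + 4 + 6 + 4 + 9 = 29.
For comparison, the top-then-right route costs 44.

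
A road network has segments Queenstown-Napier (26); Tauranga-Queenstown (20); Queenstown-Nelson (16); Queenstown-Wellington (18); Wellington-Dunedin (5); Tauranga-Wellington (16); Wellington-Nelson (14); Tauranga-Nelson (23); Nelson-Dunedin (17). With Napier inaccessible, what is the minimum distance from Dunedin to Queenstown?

23

Some routes from Dunedin to Queenstown avoiding Napier:
Dunedin→Nelson→Tauranga→Queenstown: 17 + 23 + 20 = 60
Dunedin→Nelson→Wellington→Queenstown: 17 + 14 + 18 = 49
Dunedin→Wellington→Nelson→Queenstown: 5 + 14 + 16 = 35
Dunedin→Nelson→Queenstown: 17 + 16 = 33
Dunedin→Wellington→Tauranga→Queenstown: 5 + 16 + 20 = 41
Dunedin→Wellington→Queenstown: 5 + 18 = 23
Shortest: 23.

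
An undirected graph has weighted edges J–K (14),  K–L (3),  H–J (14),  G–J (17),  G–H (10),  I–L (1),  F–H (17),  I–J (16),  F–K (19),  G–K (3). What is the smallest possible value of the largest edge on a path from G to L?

3

Some routes from G to L:
G -> K -> L: max(3, 3) = 3
G -> K -> J -> I -> L: max(3, 14, 16, 1) = 16
G -> H -> J -> K -> L: max(10, 14, 14, 3) = 14
Smallest bottleneck: 3.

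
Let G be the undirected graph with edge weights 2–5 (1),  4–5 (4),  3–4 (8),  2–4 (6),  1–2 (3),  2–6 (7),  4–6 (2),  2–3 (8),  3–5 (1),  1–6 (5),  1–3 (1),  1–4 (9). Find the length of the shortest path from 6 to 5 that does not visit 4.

Some routes from 6 to 5 avoiding 4:
6 - 1 - 3 - 5: 5 + 1 + 1 = 7
6 - 2 - 5: 7 + 1 = 8
6 - 1 - 2 - 5: 5 + 3 + 1 = 9
6 - 2 - 1 - 3 - 5: 7 + 3 + 1 + 1 = 12
Shortest: 7.

7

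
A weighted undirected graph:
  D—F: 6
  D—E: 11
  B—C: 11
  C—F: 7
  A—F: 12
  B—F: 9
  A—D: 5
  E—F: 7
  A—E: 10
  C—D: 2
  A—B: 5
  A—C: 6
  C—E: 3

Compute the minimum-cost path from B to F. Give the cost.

A few of the B→F routes:
B - A - F: 5 + 12 = 17
B - F: 9
B - A - D - F: 5 + 5 + 6 = 16
Best route has total 9.

9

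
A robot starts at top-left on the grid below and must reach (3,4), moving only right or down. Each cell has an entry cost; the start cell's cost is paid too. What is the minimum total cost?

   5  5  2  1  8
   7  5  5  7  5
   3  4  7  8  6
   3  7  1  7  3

Path r0c0 → r0c1 → r0c2 → r0c3 → r1c3 → r1c4 → r2c4 → r3c4: 5 + 5 + 2 + 1 + 7 + 5 + 6 + 3 = 34.

34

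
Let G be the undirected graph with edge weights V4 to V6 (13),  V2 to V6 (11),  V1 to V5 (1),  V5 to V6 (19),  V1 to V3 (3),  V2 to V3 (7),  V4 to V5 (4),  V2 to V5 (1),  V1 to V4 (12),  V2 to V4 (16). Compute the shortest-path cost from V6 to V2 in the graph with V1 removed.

11

Paths from V6 to V2 avoiding V1:
V6 -> V4 -> V2: 13 + 16 = 29
V6 -> V5 -> V2: 19 + 1 = 20
V6 -> V2: 11
V6 -> V5 -> V4 -> V2: 19 + 4 + 16 = 39
V6 -> V4 -> V5 -> V2: 13 + 4 + 1 = 18
Best route has total 11.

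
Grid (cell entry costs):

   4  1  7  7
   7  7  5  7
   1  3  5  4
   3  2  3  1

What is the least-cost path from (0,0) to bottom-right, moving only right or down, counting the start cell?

Path [0,0] → [0,1] → [1,1] → [2,1] → [3,1] → [3,2] → [3,3]: 4 + 1 + 7 + 3 + 2 + 3 + 1 = 21.
(Top row then right column would cost 31.)

21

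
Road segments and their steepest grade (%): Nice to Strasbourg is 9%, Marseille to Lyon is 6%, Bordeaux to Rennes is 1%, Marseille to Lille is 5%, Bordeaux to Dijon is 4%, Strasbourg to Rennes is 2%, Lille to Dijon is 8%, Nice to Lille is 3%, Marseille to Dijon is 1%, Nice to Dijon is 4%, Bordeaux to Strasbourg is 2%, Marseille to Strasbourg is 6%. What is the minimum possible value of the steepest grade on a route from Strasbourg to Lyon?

A few of the Strasbourg→Lyon routes:
Strasbourg → Bordeaux → Dijon → Nice → Lille → Marseille → Lyon: max(2, 4, 4, 3, 5, 6) = 6
Strasbourg → Bordeaux → Dijon → Marseille → Lyon: max(2, 4, 1, 6) = 6
Strasbourg → Rennes → Bordeaux → Dijon → Nice → Lille → Marseille → Lyon: max(2, 1, 4, 4, 3, 5, 6) = 6
Best route has worst link 6%.

6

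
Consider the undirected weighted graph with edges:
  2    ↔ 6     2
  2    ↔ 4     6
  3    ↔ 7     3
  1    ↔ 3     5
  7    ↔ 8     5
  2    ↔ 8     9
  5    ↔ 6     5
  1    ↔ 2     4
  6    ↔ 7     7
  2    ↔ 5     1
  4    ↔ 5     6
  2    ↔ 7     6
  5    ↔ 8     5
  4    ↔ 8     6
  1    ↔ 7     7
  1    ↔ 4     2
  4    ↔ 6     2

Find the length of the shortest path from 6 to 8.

8

Checking several routes:
6→2→5→8: 2 + 1 + 5 = 8
6→4→8: 2 + 6 = 8
6→5→8: 5 + 5 = 10
Best route has total 8.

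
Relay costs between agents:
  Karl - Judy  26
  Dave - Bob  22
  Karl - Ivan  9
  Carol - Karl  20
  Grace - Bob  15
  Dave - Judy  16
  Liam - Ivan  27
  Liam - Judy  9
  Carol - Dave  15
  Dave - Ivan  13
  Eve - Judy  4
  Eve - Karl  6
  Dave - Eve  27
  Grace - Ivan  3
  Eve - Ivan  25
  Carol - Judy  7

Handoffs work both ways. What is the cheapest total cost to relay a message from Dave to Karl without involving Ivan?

A few of the Dave→Karl routes:
Dave-Eve-Karl: 27 + 6 = 33
Dave-Judy-Eve-Karl: 16 + 4 + 6 = 26
Dave-Carol-Karl: 15 + 20 = 35
Dave-Carol-Judy-Eve-Karl: 15 + 7 + 4 + 6 = 32
Shortest: 26.

26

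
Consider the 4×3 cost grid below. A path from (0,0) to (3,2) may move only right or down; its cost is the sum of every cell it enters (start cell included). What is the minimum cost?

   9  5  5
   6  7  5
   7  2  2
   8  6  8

One optimal route is r0c0 → r0c1 → r1c1 → r2c1 → r2c2 → r3c2.
Its cost is 9 + 5 + 7 + 2 + 2 + 8 = 33.
(Top row then right column would cost 34.)

33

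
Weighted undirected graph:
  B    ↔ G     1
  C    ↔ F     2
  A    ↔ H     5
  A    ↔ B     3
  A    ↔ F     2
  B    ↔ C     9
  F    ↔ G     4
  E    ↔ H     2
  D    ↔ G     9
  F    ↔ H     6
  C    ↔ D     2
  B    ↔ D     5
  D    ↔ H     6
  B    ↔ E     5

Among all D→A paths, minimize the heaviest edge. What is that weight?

2

Some routes from D to A:
D -> C -> F -> A: max(2, 2, 2) = 2
D -> B -> G -> F -> A: max(5, 1, 4, 2) = 5
D -> B -> E -> H -> A: max(5, 5, 2, 5) = 5
D -> C -> F -> G -> B -> A: max(2, 2, 4, 1, 3) = 4
D -> C -> F -> G -> B -> E -> H -> A: max(2, 2, 4, 1, 5, 2, 5) = 5
The minimum achievable maximum is 2.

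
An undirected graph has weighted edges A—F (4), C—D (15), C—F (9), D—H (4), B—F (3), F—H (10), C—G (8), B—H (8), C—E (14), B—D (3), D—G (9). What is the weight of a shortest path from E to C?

Paths from E to C:
E-C: 14
Best route has total 14.

14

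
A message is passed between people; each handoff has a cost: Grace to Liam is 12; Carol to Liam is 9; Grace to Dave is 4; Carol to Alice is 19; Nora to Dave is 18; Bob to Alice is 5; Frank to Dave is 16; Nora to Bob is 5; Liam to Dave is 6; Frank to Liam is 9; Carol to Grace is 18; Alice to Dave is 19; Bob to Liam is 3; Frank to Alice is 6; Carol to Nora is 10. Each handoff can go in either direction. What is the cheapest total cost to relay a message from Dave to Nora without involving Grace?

14

A few of the Dave→Nora routes:
Dave → Liam → Bob → Nora: 6 + 3 + 5 = 14
Dave → Nora: 18
Dave → Liam → Carol → Nora: 6 + 9 + 10 = 25
Best route has total 14.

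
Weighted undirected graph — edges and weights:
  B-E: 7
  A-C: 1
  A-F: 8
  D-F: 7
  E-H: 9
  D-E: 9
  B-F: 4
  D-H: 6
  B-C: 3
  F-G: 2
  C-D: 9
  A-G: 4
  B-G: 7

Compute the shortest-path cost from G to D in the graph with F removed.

Comparing a few candidate routes:
G -> B -> E -> D: 7 + 7 + 9 = 23
G -> B -> C -> D: 7 + 3 + 9 = 19
G -> A -> C -> D: 4 + 1 + 9 = 14
Best route has total 14.

14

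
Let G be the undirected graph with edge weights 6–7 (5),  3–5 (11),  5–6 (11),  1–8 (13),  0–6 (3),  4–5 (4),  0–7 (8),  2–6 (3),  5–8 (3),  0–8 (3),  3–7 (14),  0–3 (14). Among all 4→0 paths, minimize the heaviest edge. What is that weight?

4

A few of the 4→0 routes:
4-5-6-0: max(4, 11, 3) = 11
4-5-8-0: max(4, 3, 3) = 4
4-5-3-7-0: max(4, 11, 14, 8) = 14
4-5-6-7-0: max(4, 11, 5, 8) = 11
Best route has worst link 4.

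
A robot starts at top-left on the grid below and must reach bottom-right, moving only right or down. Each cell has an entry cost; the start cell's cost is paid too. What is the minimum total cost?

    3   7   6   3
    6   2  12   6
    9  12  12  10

35

Cheapest: r0c0 r0c1 r0c2 r0c3 r1c3 r2c3
  3 + 7 + 6 + 3 + 6 + 10 = 35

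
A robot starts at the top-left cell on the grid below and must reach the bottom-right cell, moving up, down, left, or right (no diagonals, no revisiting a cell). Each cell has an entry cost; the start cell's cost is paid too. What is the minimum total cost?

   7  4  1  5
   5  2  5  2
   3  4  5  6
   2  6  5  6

Take r0c0 r0c1 r0c2 r0c3 r1c3 r2c3 r3c3 for a total of 7 + 4 + 1 + 5 + 2 + 6 + 6 = 31.

31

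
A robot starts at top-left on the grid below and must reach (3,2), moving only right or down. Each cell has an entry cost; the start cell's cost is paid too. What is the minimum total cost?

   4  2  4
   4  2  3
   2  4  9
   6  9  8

28

Take [0,0]→[0,1]→[1,1]→[1,2]→[2,2]→[3,2] for a total of 4 + 2 + 2 + 3 + 9 + 8 = 28.
For comparison, the top-then-right route costs 30.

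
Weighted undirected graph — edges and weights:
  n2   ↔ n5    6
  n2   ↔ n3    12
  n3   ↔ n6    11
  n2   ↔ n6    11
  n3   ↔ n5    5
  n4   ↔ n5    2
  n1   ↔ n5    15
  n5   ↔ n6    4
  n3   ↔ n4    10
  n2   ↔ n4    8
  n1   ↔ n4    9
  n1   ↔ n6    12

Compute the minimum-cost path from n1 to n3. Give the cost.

16

Comparing a few candidate routes:
n1 - n6 - n5 - n3: 12 + 4 + 5 = 21
n1 - n5 - n3: 15 + 5 = 20
n1 - n4 - n3: 9 + 10 = 19
n1 - n4 - n5 - n3: 9 + 2 + 5 = 16
n1 - n6 - n3: 12 + 11 = 23
Shortest: 16.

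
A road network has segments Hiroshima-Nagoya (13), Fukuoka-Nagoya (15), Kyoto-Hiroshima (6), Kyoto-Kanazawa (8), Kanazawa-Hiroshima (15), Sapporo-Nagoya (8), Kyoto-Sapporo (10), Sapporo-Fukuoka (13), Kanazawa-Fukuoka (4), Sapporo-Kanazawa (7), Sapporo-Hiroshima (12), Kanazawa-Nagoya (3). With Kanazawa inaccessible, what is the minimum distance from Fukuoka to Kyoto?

Some routes from Fukuoka to Kyoto avoiding Kanazawa:
Fukuoka-Sapporo-Nagoya-Hiroshima-Kyoto: 13 + 8 + 13 + 6 = 40
Fukuoka-Nagoya-Sapporo-Kyoto: 15 + 8 + 10 = 33
Fukuoka-Nagoya-Sapporo-Hiroshima-Kyoto: 15 + 8 + 12 + 6 = 41
Fukuoka-Nagoya-Hiroshima-Kyoto: 15 + 13 + 6 = 34
Fukuoka-Sapporo-Hiroshima-Kyoto: 13 + 12 + 6 = 31
Fukuoka-Sapporo-Kyoto: 13 + 10 = 23
Shortest: 23 km.

23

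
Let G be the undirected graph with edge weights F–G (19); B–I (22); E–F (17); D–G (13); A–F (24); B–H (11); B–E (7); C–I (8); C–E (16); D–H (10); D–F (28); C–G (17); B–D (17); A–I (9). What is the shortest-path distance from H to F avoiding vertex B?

Paths from H to F avoiding B:
H -> D -> G -> C -> I -> A -> F: 10 + 13 + 17 + 8 + 9 + 24 = 81
H -> D -> F: 10 + 28 = 38
H -> D -> G -> F: 10 + 13 + 19 = 42
H -> D -> G -> C -> E -> F: 10 + 13 + 17 + 16 + 17 = 73
Best route has total 38.

38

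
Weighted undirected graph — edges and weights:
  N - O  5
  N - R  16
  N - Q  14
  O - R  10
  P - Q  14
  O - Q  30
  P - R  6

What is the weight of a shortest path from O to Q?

Comparing a few candidate routes:
O → Q: 30
O → N → Q: 5 + 14 = 19
O → R → P → Q: 10 + 6 + 14 = 30
O → R → N → Q: 10 + 16 + 14 = 40
Best route has total 19.

19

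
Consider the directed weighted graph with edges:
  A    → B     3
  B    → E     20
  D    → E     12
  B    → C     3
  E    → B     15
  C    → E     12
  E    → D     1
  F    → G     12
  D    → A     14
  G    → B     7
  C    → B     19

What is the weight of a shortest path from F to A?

49

Candidate routes:
F-G-B-C-E-D-A: 12 + 7 + 3 + 12 + 1 + 14 = 49
F-G-B-E-D-A: 12 + 7 + 20 + 1 + 14 = 54
The minimum is 49.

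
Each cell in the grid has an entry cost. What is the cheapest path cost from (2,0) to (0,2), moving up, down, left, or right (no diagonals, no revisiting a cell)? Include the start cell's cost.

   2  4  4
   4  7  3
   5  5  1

18

Cheapest: [2,0] [2,1] [2,2] [1,2] [0,2]
  5 + 5 + 1 + 3 + 4 = 18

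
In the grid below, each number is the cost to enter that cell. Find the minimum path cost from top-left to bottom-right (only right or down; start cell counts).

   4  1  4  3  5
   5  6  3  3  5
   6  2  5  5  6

26

One optimal route is r0c0 -> r0c1 -> r0c2 -> r0c3 -> r1c3 -> r1c4 -> r2c4.
Its cost is 4 + 1 + 4 + 3 + 3 + 5 + 6 = 26.
For comparison, the top-then-right route costs 28.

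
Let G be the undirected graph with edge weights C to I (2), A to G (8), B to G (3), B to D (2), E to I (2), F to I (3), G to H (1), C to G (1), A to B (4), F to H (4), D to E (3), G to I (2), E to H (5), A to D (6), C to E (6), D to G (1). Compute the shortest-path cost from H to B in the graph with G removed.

Checking several routes:
H - E - D - A - B: 5 + 3 + 6 + 4 = 18
H - F - I - E - D - B: 4 + 3 + 2 + 3 + 2 = 14
H - E - D - B: 5 + 3 + 2 = 10
Best route has total 10.

10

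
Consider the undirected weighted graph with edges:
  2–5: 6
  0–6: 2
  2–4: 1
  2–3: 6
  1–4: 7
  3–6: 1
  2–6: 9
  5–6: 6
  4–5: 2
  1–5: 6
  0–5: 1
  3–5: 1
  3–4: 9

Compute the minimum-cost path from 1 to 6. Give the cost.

Some routes from 1 to 6:
1 - 4 - 5 - 3 - 6: 7 + 2 + 1 + 1 = 11
1 - 5 - 3 - 6: 6 + 1 + 1 = 8
1 - 5 - 0 - 6: 6 + 1 + 2 = 9
1 - 5 - 6: 6 + 6 = 12
1 - 4 - 5 - 0 - 6: 7 + 2 + 1 + 2 = 12
1 - 4 - 5 - 6: 7 + 2 + 6 = 15
The minimum is 8.

8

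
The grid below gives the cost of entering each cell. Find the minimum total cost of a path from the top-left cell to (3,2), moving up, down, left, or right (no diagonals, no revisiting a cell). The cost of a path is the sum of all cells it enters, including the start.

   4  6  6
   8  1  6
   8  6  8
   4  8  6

Best path: r0c0 → r0c1 → r1c1 → r1c2 → r2c2 → r3c2
Cost: 4 + 6 + 1 + 6 + 8 + 6 = 31

31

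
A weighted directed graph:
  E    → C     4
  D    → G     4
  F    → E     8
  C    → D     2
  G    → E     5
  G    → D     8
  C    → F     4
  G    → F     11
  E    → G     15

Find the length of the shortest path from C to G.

6

Paths from C to G:
C-D-G: 2 + 4 = 6
C-F-E-G: 4 + 8 + 15 = 27
Shortest: 6.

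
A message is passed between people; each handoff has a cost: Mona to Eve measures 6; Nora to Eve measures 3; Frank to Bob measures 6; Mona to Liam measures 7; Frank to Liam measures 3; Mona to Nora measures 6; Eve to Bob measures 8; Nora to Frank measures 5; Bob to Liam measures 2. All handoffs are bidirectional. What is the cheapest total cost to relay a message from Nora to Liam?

8

Checking several routes:
Nora → Frank → Bob → Liam: 5 + 6 + 2 = 13
Nora → Frank → Liam: 5 + 3 = 8
Nora → Mona → Liam: 6 + 7 = 13
Best route has total 8.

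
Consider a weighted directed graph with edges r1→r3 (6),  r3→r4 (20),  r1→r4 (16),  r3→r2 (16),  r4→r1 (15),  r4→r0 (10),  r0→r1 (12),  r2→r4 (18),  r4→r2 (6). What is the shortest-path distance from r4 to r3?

21

Candidate routes:
r4-r1-r3: 15 + 6 = 21
r4-r0-r1-r3: 10 + 12 + 6 = 28
Shortest: 21.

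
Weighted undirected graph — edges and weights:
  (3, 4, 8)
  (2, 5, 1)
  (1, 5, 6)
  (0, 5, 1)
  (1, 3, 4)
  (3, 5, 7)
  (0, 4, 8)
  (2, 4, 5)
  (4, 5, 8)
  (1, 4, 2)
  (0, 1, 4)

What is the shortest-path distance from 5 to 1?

5

Comparing a few candidate routes:
5→1: 6
5→2→4→1: 1 + 5 + 2 = 8
5→0→1: 1 + 4 = 5
5→4→1: 8 + 2 = 10
Best route has total 5.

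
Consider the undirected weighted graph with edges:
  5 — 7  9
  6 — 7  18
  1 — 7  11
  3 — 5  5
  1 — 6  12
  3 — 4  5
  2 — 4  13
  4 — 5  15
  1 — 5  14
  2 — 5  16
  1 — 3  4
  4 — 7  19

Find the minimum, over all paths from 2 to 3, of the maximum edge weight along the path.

13

Checking several routes:
2 -> 4 -> 5 -> 1 -> 3: max(13, 15, 14, 4) = 15
2 -> 4 -> 3: max(13, 5) = 13
2 -> 4 -> 5 -> 3: max(13, 15, 5) = 15
Smallest bottleneck: 13.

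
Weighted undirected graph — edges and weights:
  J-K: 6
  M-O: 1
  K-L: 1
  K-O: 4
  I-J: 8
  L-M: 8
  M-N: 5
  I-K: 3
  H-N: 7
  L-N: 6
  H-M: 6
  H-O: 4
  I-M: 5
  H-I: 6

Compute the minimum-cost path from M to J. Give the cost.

Comparing a few candidate routes:
M - L - K - J: 8 + 1 + 6 = 15
M - O - K - J: 1 + 4 + 6 = 11
M - I - J: 5 + 8 = 13
M - I - K - J: 5 + 3 + 6 = 14
M - O - K - I - J: 1 + 4 + 3 + 8 = 16
M - N - L - K - J: 5 + 6 + 1 + 6 = 18
The minimum is 11.

11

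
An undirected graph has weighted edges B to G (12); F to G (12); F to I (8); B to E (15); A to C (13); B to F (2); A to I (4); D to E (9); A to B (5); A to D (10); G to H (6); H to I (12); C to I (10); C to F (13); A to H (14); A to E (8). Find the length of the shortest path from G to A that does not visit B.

A few of the G→A routes:
G -> H -> A: 6 + 14 = 20
G -> F -> I -> A: 12 + 8 + 4 = 24
G -> F -> C -> A: 12 + 13 + 13 = 38
G -> H -> I -> A: 6 + 12 + 4 = 22
The minimum is 20.

20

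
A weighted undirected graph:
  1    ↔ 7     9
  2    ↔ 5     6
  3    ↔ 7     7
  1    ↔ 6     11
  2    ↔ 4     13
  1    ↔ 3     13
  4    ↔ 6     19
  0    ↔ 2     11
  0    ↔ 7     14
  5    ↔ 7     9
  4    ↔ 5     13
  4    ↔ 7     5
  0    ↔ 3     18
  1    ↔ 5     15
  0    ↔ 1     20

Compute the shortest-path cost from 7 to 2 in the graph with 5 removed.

A few of the 7→2 routes:
7 - 3 - 0 - 2: 7 + 18 + 11 = 36
7 - 0 - 2: 14 + 11 = 25
7 - 4 - 2: 5 + 13 = 18
The minimum is 18.

18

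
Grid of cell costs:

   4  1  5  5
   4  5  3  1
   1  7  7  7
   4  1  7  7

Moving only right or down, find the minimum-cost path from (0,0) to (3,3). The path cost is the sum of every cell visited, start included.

28

One optimal route is (0,0)→(0,1)→(0,2)→(1,2)→(1,3)→(2,3)→(3,3).
Its cost is 4 + 1 + 5 + 3 + 1 + 7 + 7 = 28.
For comparison, the top-then-right route costs 30.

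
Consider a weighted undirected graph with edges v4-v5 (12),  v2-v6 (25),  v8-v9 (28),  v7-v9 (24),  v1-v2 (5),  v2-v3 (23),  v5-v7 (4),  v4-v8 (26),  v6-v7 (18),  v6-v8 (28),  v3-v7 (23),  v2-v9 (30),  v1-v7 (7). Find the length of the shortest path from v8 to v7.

Some routes from v8 to v7:
v8 → v4 → v5 → v7: 26 + 12 + 4 = 42
v8 → v9 → v2 → v1 → v7: 28 + 30 + 5 + 7 = 70
v8 → v6 → v7: 28 + 18 = 46
v8 → v6 → v2 → v1 → v7: 28 + 25 + 5 + 7 = 65
v8 → v9 → v7: 28 + 24 = 52
Shortest: 42.

42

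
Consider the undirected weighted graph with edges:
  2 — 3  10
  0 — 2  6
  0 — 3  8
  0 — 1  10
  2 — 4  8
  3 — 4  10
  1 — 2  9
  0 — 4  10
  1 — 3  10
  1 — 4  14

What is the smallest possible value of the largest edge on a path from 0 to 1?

9

Some routes from 0 to 1:
0-2-1: max(6, 9) = 9
0-4-3-2-1: max(10, 10, 10, 9) = 10
0-3-2-1: max(8, 10, 9) = 10
0-3-4-2-1: max(8, 10, 8, 9) = 10
0-3-1: max(8, 10) = 10
The minimum achievable maximum is 9.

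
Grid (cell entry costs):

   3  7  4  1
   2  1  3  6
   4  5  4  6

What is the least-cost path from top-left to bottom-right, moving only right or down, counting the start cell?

19

Best path: [0,0]→[1,0]→[1,1]→[1,2]→[2,2]→[2,3]
Cost: 3 + 2 + 1 + 3 + 4 + 6 = 19
For comparison, the top-then-right route costs 27.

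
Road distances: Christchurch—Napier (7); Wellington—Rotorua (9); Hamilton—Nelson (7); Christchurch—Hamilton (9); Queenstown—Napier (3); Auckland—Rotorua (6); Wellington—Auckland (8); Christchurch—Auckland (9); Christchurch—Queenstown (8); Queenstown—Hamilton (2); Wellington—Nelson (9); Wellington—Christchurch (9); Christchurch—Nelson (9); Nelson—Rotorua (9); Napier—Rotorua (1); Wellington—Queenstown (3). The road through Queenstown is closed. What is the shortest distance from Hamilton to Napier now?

Comparing a few candidate routes:
Hamilton → Nelson → Rotorua → Napier: 7 + 9 + 1 = 17
Hamilton → Christchurch → Auckland → Rotorua → Napier: 9 + 9 + 6 + 1 = 25
Hamilton → Nelson → Wellington → Rotorua → Napier: 7 + 9 + 9 + 1 = 26
Hamilton → Christchurch → Nelson → Rotorua → Napier: 9 + 9 + 9 + 1 = 28
Hamilton → Nelson → Christchurch → Napier: 7 + 9 + 7 = 23
Hamilton → Christchurch → Napier: 9 + 7 = 16
Best route has total 16.

16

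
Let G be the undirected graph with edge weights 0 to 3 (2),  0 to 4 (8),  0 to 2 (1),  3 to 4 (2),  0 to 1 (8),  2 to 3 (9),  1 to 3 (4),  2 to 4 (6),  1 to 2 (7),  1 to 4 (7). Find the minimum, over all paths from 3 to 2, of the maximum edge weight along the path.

2

Some routes from 3 to 2:
3 → 4 → 1 → 2: max(2, 7, 7) = 7
3 → 4 → 2: max(2, 6) = 6
3 → 4 → 1 → 0 → 2: max(2, 7, 8, 1) = 8
3 → 0 → 2: max(2, 1) = 2
3 → 1 → 4 → 2: max(4, 7, 6) = 7
3 → 1 → 2: max(4, 7) = 7
Best route has worst link 2.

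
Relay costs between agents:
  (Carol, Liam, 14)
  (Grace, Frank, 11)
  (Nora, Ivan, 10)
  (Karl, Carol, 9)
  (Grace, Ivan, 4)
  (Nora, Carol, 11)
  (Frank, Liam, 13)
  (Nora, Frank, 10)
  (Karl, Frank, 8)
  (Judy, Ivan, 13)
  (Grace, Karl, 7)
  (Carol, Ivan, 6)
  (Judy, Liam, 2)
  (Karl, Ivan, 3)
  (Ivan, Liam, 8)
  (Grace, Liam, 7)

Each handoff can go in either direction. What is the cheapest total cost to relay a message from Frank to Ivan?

11

Checking several routes:
Frank → Karl → Ivan: 8 + 3 = 11
Frank → Karl → Grace → Ivan: 8 + 7 + 4 = 19
Frank → Nora → Ivan: 10 + 10 = 20
Frank → Liam → Ivan: 13 + 8 = 21
Frank → Grace → Ivan: 11 + 4 = 15
Best route has total 11.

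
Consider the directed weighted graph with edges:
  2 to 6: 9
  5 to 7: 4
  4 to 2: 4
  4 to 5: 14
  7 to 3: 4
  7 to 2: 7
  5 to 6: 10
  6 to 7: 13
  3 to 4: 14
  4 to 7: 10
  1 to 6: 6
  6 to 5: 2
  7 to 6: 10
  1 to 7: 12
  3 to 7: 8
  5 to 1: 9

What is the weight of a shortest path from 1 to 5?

A few of the 1→5 routes:
1 - 7 - 3 - 4 - 5: 12 + 4 + 14 + 14 = 44
1 - 7 - 6 - 5: 12 + 10 + 2 = 24
1 - 7 - 3 - 4 - 2 - 6 - 5: 12 + 4 + 14 + 4 + 9 + 2 = 45
1 - 7 - 2 - 6 - 5: 12 + 7 + 9 + 2 = 30
1 - 6 - 5: 6 + 2 = 8
Best route has total 8.

8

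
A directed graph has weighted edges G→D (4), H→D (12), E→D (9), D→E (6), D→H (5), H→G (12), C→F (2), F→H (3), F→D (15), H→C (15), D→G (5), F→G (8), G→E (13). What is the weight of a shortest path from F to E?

Comparing a few candidate routes:
F - D - E: 15 + 6 = 21
F - G - D - E: 8 + 4 + 6 = 18
F - G - E: 8 + 13 = 21
The minimum is 18.

18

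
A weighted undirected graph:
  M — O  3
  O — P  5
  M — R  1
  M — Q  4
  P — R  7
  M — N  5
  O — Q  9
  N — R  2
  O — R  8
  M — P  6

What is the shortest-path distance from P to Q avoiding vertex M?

14

Routes from P to Q avoiding M:
P-R-O-Q: 7 + 8 + 9 = 24
P-O-Q: 5 + 9 = 14
Best route has total 14.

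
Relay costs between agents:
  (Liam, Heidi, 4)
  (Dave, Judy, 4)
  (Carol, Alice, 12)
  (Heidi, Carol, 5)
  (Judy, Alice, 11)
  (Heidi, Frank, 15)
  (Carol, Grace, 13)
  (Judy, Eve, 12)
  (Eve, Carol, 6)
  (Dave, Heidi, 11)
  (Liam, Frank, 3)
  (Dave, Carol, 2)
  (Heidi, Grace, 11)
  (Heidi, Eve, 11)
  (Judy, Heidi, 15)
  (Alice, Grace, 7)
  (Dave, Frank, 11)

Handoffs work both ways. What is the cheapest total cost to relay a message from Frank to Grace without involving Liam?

Checking several routes:
Frank-Dave-Carol-Heidi-Grace: 11 + 2 + 5 + 11 = 29
Frank-Dave-Carol-Alice-Grace: 11 + 2 + 12 + 7 = 32
Frank-Heidi-Carol-Grace: 15 + 5 + 13 = 33
Frank-Heidi-Grace: 15 + 11 = 26
Frank-Dave-Carol-Grace: 11 + 2 + 13 = 26
Frank-Dave-Heidi-Grace: 11 + 11 + 11 = 33
The minimum is 26.

26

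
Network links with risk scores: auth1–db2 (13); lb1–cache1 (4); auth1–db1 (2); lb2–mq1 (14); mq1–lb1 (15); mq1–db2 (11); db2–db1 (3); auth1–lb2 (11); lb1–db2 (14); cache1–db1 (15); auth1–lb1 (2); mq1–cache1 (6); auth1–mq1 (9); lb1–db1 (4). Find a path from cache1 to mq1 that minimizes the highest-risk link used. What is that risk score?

A few of the cache1→mq1 routes:
cache1 -> lb1 -> auth1 -> mq1: max(4, 2, 9) = 9
cache1 -> lb1 -> db1 -> auth1 -> mq1: max(4, 4, 2, 9) = 9
cache1 -> mq1: max(6) = 6
The minimum achievable maximum is 6.

6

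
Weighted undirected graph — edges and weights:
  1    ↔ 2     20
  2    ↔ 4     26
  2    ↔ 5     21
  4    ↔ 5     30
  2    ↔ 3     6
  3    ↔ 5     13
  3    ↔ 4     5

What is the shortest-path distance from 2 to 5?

19

A few of the 2→5 routes:
2→3→5: 6 + 13 = 19
2→3→4→5: 6 + 5 + 30 = 41
2→5: 21
Best route has total 19.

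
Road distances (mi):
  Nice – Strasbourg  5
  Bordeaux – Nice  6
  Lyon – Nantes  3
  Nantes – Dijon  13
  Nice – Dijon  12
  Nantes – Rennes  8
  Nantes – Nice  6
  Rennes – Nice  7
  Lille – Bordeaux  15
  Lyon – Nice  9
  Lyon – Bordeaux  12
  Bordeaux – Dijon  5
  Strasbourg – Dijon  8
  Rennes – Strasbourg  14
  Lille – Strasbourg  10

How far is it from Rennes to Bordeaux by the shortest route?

13

Comparing a few candidate routes:
Rennes → Nice → Dijon → Bordeaux: 7 + 12 + 5 = 24
Rennes → Nice → Bordeaux: 7 + 6 = 13
Rennes → Nantes → Nice → Bordeaux: 8 + 6 + 6 = 20
Rennes → Nantes → Lyon → Bordeaux: 8 + 3 + 12 = 23
The minimum is 13 mi.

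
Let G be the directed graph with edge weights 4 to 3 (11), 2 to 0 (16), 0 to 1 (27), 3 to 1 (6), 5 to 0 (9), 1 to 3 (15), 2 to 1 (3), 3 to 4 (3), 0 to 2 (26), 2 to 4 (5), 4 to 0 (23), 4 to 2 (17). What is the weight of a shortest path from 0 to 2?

Routes from 0 to 2:
0 -> 1 -> 3 -> 4 -> 2: 27 + 15 + 3 + 17 = 62
0 -> 2: 26
Best route has total 26.

26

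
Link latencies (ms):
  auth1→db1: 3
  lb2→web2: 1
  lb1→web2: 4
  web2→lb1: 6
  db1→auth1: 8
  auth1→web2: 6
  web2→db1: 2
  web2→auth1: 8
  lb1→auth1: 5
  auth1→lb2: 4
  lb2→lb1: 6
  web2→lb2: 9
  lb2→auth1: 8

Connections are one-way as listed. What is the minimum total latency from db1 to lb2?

Paths from db1 to lb2:
db1 -> auth1 -> lb2: 8 + 4 = 12
db1 -> auth1 -> web2 -> lb2: 8 + 6 + 9 = 23
The minimum is 12 ms.

12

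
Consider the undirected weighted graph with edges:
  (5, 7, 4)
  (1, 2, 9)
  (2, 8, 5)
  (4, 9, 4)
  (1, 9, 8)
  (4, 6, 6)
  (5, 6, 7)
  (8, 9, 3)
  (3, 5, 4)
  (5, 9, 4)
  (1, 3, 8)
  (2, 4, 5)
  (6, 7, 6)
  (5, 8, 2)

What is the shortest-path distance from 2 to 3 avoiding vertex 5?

17

Candidate routes:
2→1→3: 9 + 8 = 17
2→8→9→1→3: 5 + 3 + 8 + 8 = 24
2→4→9→1→3: 5 + 4 + 8 + 8 = 25
Best route has total 17.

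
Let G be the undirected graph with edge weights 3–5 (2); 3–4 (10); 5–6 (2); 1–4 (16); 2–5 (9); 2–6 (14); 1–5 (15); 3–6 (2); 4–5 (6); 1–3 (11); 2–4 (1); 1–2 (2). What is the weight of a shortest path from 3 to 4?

8

A few of the 3→4 routes:
3 - 6 - 5 - 4: 2 + 2 + 6 = 10
3 - 5 - 4: 2 + 6 = 8
3 - 4: 10
Shortest: 8.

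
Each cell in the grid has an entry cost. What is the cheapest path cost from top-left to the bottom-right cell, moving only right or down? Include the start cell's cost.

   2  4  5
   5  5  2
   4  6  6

Path [0,0] -> [0,1] -> [0,2] -> [1,2] -> [2,2]: 2 + 4 + 5 + 2 + 6 = 19.

19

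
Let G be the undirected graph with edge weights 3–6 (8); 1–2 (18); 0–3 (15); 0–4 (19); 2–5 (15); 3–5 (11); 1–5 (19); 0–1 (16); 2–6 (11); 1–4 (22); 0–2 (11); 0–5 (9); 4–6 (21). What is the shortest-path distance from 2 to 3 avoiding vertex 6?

Some routes from 2 to 3 avoiding 6:
2 -> 1 -> 5 -> 3: 18 + 19 + 11 = 48
2 -> 0 -> 3: 11 + 15 = 26
2 -> 5 -> 3: 15 + 11 = 26
2 -> 0 -> 5 -> 3: 11 + 9 + 11 = 31
2 -> 5 -> 0 -> 3: 15 + 9 + 15 = 39
2 -> 1 -> 0 -> 3: 18 + 16 + 15 = 49
Shortest: 26.

26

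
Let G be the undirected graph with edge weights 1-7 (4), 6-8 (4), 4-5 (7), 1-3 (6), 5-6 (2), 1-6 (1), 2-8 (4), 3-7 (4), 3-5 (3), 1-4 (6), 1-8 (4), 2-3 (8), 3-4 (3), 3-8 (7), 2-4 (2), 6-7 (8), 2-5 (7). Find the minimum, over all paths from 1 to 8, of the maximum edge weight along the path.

4

Checking several routes:
1→6→5→3→4→2→8: max(1, 2, 3, 3, 2, 4) = 4
1→6→8: max(1, 4) = 4
1→7→3→5→6→8: max(4, 4, 3, 2, 4) = 4
1→8: max(4) = 4
Smallest bottleneck: 4.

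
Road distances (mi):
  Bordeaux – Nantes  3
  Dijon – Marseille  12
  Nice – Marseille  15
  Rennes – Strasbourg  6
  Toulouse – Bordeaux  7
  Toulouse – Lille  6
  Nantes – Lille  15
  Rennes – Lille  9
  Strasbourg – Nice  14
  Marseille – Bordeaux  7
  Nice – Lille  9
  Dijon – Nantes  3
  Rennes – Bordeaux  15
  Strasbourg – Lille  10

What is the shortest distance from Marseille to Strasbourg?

28

Comparing a few candidate routes:
Marseille -> Bordeaux -> Nantes -> Lille -> Strasbourg: 7 + 3 + 15 + 10 = 35
Marseille -> Bordeaux -> Toulouse -> Lille -> Strasbourg: 7 + 7 + 6 + 10 = 30
Marseille -> Nice -> Strasbourg: 15 + 14 = 29
Marseille -> Bordeaux -> Rennes -> Strasbourg: 7 + 15 + 6 = 28
Marseille -> Nice -> Lille -> Strasbourg: 15 + 9 + 10 = 34
Marseille -> Bordeaux -> Toulouse -> Lille -> Rennes -> Strasbourg: 7 + 7 + 6 + 9 + 6 = 35
The minimum is 28 mi.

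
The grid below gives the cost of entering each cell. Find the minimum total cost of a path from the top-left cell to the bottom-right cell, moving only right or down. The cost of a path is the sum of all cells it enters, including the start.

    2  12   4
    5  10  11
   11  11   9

37

One optimal route is (0,0) -> (1,0) -> (1,1) -> (1,2) -> (2,2).
Its cost is 2 + 5 + 10 + 11 + 9 = 37.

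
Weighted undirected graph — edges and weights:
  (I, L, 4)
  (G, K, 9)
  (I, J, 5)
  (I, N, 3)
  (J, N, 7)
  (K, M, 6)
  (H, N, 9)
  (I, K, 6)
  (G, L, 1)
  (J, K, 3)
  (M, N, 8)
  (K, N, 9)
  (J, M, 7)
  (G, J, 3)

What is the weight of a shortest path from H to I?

12

Some routes from H to I:
H - N - I: 9 + 3 = 12
H - N - J - I: 9 + 7 + 5 = 21
H - N - J - G - L - I: 9 + 7 + 3 + 1 + 4 = 24
Best route has total 12.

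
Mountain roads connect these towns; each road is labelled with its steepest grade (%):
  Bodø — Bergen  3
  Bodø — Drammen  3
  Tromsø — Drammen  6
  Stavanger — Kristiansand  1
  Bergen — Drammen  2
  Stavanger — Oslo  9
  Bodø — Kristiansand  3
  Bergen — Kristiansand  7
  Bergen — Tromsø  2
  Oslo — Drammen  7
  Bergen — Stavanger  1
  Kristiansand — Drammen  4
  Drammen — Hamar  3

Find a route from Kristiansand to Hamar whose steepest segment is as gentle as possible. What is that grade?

3

Some routes from Kristiansand to Hamar:
Kristiansand - Stavanger - Bergen - Bodø - Drammen - Hamar: max(1, 1, 3, 3, 3) = 3
Kristiansand - Bodø - Drammen - Hamar: max(3, 3, 3) = 3
Kristiansand - Bodø - Bergen - Drammen - Hamar: max(3, 3, 2, 3) = 3
Best route has worst link 3%.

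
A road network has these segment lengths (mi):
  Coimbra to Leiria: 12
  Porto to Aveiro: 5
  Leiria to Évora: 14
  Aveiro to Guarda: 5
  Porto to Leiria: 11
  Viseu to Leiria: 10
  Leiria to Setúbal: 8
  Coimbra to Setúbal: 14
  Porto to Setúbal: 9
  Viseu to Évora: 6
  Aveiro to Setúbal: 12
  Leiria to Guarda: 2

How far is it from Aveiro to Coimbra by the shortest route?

19

A few of the Aveiro→Coimbra routes:
Aveiro -> Setúbal -> Coimbra: 12 + 14 = 26
Aveiro -> Porto -> Leiria -> Coimbra: 5 + 11 + 12 = 28
Aveiro -> Guarda -> Leiria -> Coimbra: 5 + 2 + 12 = 19
Aveiro -> Setúbal -> Leiria -> Coimbra: 12 + 8 + 12 = 32
Aveiro -> Porto -> Setúbal -> Coimbra: 5 + 9 + 14 = 28
Aveiro -> Guarda -> Leiria -> Setúbal -> Coimbra: 5 + 2 + 8 + 14 = 29
Shortest: 19 mi.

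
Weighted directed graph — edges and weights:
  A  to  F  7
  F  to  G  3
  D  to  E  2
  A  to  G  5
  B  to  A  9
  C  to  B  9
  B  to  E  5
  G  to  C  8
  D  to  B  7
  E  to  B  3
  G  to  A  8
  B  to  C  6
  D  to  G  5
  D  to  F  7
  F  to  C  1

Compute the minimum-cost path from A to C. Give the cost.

Routes from A to C:
A - G - C: 5 + 8 = 13
A - F - G - C: 7 + 3 + 8 = 18
A - F - C: 7 + 1 = 8
Best route has total 8.

8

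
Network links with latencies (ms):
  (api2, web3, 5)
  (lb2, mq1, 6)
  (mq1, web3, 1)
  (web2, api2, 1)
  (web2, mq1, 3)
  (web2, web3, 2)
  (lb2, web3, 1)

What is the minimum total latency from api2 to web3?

Routes from api2 to web3:
api2-web2-mq1-lb2-web3: 1 + 3 + 6 + 1 = 11
api2-web2-mq1-web3: 1 + 3 + 1 = 5
api2-web3: 5
api2-web2-web3: 1 + 2 = 3
Best route has total 3 ms.

3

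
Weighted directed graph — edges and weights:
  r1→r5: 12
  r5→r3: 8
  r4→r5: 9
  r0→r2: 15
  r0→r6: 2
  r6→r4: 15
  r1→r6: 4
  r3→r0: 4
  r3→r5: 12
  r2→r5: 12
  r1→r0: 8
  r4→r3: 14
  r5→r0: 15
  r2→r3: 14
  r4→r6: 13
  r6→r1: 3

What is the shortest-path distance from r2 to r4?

35

Candidate routes:
r2 → r3 → r0 → r6 → r4: 14 + 4 + 2 + 15 = 35
r2 → r5 → r3 → r0 → r6 → r4: 12 + 8 + 4 + 2 + 15 = 41
r2 → r3 → r5 → r0 → r6 → r4: 14 + 12 + 15 + 2 + 15 = 58
r2 → r5 → r0 → r6 → r4: 12 + 15 + 2 + 15 = 44
Shortest: 35.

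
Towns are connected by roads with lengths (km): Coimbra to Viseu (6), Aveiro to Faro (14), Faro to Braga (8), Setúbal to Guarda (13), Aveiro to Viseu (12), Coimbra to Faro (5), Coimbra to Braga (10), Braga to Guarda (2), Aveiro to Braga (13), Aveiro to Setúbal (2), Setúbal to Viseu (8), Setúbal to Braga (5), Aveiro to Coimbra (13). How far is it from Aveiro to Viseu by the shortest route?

10

Comparing a few candidate routes:
Aveiro - Coimbra - Viseu: 13 + 6 = 19
Aveiro - Setúbal - Braga - Coimbra - Viseu: 2 + 5 + 10 + 6 = 23
Aveiro - Viseu: 12
Aveiro - Setúbal - Viseu: 2 + 8 = 10
The minimum is 10 km.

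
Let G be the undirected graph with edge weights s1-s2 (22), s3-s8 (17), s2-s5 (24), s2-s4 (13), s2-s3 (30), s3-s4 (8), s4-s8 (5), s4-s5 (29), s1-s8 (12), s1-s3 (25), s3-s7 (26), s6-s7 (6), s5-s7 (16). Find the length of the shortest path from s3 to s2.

21

Some routes from s3 to s2:
s3-s1-s2: 25 + 22 = 47
s3-s4-s8-s1-s2: 8 + 5 + 12 + 22 = 47
s3-s4-s2: 8 + 13 = 21
s3-s2: 30
s3-s8-s4-s2: 17 + 5 + 13 = 35
s3-s8-s1-s2: 17 + 12 + 22 = 51
The minimum is 21.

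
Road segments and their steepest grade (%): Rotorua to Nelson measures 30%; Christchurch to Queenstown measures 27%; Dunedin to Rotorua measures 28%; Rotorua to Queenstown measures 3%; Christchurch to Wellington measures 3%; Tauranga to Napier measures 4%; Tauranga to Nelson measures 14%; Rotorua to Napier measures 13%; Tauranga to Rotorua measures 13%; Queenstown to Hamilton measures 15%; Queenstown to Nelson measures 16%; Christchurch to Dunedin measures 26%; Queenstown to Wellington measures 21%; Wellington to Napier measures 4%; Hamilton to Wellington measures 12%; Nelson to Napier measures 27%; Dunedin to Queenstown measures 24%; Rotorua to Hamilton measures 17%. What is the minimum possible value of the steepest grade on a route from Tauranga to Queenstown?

13

Checking several routes:
Tauranga -> Rotorua -> Napier -> Wellington -> Hamilton -> Queenstown: max(13, 13, 4, 12, 15) = 15
Tauranga -> Napier -> Rotorua -> Queenstown: max(4, 13, 3) = 13
Tauranga -> Napier -> Wellington -> Hamilton -> Queenstown: max(4, 4, 12, 15) = 15
Tauranga -> Rotorua -> Queenstown: max(13, 3) = 13
The minimum achievable maximum is 13%.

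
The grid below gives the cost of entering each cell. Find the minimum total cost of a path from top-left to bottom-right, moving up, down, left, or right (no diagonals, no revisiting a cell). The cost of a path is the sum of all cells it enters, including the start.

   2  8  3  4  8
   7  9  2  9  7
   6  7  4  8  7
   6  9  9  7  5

Cheapest: r0c0 → r0c1 → r0c2 → r1c2 → r2c2 → r2c3 → r2c4 → r3c4
  2 + 8 + 3 + 2 + 4 + 8 + 7 + 5 = 39

39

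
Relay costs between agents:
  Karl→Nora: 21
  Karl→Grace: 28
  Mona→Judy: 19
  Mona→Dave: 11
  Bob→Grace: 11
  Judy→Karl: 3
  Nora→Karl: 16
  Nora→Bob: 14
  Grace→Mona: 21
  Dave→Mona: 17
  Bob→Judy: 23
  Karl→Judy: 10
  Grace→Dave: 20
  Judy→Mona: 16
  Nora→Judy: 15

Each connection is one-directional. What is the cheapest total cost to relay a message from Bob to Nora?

Paths from Bob to Nora:
Bob -> Grace -> Mona -> Judy -> Karl -> Nora: 11 + 21 + 19 + 3 + 21 = 75
Bob -> Grace -> Dave -> Mona -> Judy -> Karl -> Nora: 11 + 20 + 17 + 19 + 3 + 21 = 91
Bob -> Judy -> Karl -> Nora: 23 + 3 + 21 = 47
Shortest: 47.

47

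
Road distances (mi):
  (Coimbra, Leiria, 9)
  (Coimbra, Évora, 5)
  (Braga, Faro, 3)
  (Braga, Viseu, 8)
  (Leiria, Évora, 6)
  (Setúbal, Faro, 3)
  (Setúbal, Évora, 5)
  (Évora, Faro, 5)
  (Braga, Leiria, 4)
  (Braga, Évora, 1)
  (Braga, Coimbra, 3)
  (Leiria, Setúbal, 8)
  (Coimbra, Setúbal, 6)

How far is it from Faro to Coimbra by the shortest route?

Some routes from Faro to Coimbra:
Faro - Braga - Évora - Coimbra: 3 + 1 + 5 = 9
Faro - Braga - Coimbra: 3 + 3 = 6
Faro - Évora - Braga - Coimbra: 5 + 1 + 3 = 9
Faro - Setúbal - Coimbra: 3 + 6 = 9
The minimum is 6 mi.

6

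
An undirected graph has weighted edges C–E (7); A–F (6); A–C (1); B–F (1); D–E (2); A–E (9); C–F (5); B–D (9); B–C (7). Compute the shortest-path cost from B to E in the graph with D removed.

13

A few of the B→E routes:
B -> C -> E: 7 + 7 = 14
B -> F -> C -> E: 1 + 5 + 7 = 13
B -> F -> A -> E: 1 + 6 + 9 = 16
B -> F -> A -> C -> E: 1 + 6 + 1 + 7 = 15
B -> F -> C -> A -> E: 1 + 5 + 1 + 9 = 16
The minimum is 13.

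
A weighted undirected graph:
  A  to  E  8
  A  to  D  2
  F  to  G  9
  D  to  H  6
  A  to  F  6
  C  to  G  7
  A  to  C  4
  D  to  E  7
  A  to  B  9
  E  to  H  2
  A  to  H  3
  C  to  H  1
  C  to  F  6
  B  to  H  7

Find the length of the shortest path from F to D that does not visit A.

13

Candidate routes:
F -> G -> C -> H -> E -> D: 9 + 7 + 1 + 2 + 7 = 26
F -> C -> H -> E -> D: 6 + 1 + 2 + 7 = 16
F -> G -> C -> H -> D: 9 + 7 + 1 + 6 = 23
F -> C -> H -> D: 6 + 1 + 6 = 13
Best route has total 13.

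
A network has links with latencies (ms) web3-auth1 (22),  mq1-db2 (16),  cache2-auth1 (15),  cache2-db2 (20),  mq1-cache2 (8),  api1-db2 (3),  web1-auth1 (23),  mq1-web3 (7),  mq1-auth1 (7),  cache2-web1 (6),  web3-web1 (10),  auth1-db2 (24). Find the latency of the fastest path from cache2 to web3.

15

Checking several routes:
cache2→auth1→web3: 15 + 22 = 37
cache2→web1→web3: 6 + 10 = 16
cache2→auth1→mq1→web3: 15 + 7 + 7 = 29
cache2→mq1→web3: 8 + 7 = 15
Best route has total 15 ms.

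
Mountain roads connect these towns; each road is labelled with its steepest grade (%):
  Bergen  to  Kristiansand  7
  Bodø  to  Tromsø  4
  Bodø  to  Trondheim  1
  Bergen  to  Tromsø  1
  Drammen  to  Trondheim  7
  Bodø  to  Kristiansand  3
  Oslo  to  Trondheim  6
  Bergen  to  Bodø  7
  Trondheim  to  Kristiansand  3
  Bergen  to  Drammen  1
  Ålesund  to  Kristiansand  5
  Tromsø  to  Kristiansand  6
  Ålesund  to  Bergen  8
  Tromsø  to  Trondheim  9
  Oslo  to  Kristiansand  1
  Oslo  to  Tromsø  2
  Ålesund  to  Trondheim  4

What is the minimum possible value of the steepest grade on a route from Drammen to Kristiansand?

Checking several routes:
Drammen - Bergen - Tromsø - Bodø - Trondheim - Kristiansand: max(1, 1, 4, 1, 3) = 4
Drammen - Bergen - Tromsø - Oslo - Kristiansand: max(1, 1, 2, 1) = 2
Drammen - Bergen - Tromsø - Bodø - Kristiansand: max(1, 1, 4, 3) = 4
Smallest bottleneck: 2%.

2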